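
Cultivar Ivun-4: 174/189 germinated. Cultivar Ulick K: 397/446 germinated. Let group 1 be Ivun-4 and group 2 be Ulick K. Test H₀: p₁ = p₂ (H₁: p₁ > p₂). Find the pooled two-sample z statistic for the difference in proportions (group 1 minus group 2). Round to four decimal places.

z = 1.1673

p̂₁ = 174/189 = 0.920635, p̂₂ = 397/446 = 0.890135.
Pooled p̂ = (174+397)/(189+446) = 571/635 = 0.899213.
SE = √(p̂(1−p̂)(1/n₁+1/n₂)) = √(0.899213·0.100787·0.00753316) = √(0.000682725) = 0.026129.
z = (0.920635 − 0.890135)/0.026129 = 0.030500/0.026129 = 1.1673.
p-value = P(Z > 1.167) ≈ 0.1215.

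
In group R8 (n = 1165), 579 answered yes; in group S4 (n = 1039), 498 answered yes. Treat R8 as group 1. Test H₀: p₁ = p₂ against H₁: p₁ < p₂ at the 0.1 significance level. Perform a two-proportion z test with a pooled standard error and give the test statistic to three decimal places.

p̂₁ = 579/1165 ≈ 0.49700, p̂₂ = 498/1039 ≈ 0.47931.
Pooled p̂ = (579+498)/(1165+1039) = 1077/2204 = 0.48866.
SE = √(p̂(1−p̂)(1/n₁+1/n₂)) = √(0.48866·0.51134·0.00182083) = √(0.000454974) = 0.02133.
z = (0.49700 − 0.47931)/0.02133 = 0.01769/0.02133 = 0.829.
p-value = P(Z < 0.829) ≈ 0.7965, so at α = 0.1 we fail to reject H₀.

z = 0.829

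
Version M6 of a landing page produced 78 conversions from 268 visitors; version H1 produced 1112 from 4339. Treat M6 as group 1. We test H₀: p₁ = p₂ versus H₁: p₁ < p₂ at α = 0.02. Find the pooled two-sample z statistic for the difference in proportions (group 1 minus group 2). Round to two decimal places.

z = 1.26

p̂₁ = 78/268 = 0.2910, p̂₂ = 1112/4339 = 0.2563.
Pooled p̂ = (78+1112)/(268+4339) = 1190/4607 = 0.2583.
SE = √(p̂(1−p̂)(1/n₁+1/n₂)) = √(0.2583·0.7417·0.00396181) = √(0.000759013) = 0.0276.
z = (0.2910 − 0.2563)/0.0276 = 0.0347/0.0276 = 1.26.
p-value = P(Z < 1.262) ≈ 0.8965; since p > α = 0.02, fail to reject H₀.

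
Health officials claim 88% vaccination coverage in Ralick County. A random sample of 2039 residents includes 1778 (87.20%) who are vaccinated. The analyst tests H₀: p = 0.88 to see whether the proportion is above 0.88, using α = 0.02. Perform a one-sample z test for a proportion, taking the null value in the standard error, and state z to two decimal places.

z = -1.11

p̂ = 1778/2039 ≈ 0.8720.
Under H₀, SE = √(0.88·0.12/2039) = √(5.17901e-05) = 0.0072.
z = (0.8720 − 0.88)/0.0072 = -0.0080/0.0072 = -1.11.
p-value = P(Z > -1.112) ≈ 0.8670; since p > α = 0.02, fail to reject H₀.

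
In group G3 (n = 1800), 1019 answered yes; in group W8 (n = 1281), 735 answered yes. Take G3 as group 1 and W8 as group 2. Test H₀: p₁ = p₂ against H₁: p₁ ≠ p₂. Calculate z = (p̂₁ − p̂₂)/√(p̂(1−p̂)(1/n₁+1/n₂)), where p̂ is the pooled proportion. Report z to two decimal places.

p̂₁ = 1019/1800 ≈ 0.56611, p̂₂ = 735/1281 ≈ 0.57377.
Pooled p̂ = (1019+735)/(1800+1281) = 1754/3081 = 0.56930.
SE = √(0.245198 × 0.0013362) = 0.01810.
z = (0.56611 − 0.57377)/0.01810 = -0.00766/0.01810 = -0.42.

z = -0.42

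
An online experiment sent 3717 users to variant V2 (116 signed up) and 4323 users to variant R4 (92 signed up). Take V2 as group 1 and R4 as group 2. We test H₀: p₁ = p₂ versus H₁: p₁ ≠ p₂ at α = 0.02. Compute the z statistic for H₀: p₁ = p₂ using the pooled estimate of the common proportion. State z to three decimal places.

z = 2.795

p̂₁ = 116/3717 = 0.031208, p̂₂ = 92/4323 = 0.021282.
Pooled p̂ = (116+92)/(3717+4323) = 208/8040 = 0.025871.
SE = √(0.0252014 × 0.000500355) = 0.003551.
z = (0.031208 − 0.021282)/0.003551 = 0.009926/0.003551 = 2.795.
p-value = 2·P(Z > 2.795) ≈ 0.0052; since p < α = 0.02, reject H₀.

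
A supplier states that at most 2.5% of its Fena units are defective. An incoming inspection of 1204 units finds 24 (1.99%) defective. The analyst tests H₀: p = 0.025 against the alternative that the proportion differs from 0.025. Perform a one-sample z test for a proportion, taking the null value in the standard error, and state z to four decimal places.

z = -1.1260

p̂ = 24/1204 = 0.019934.
Standard error under H₀: √(0.025×0.975/1204) = 0.004499.
z = (0.019934 − 0.025)/0.004499 = -0.005066/0.004499 = -1.1260.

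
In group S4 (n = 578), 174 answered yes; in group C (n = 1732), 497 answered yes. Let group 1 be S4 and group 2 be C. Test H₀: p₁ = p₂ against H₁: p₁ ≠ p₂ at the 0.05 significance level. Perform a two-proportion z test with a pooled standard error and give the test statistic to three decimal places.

z = 0.646

p̂₁ = 174/578 ≈ 0.30104, p̂₂ = 497/1732 ≈ 0.28695.
Pooled p̂ = (174+497)/(578+1732) = 671/2310 = 0.29048.
SE = √(0.2061 × 0.00230747) = 0.02181.
z = (0.30104 − 0.28695)/0.02181 = 0.01409/0.02181 = 0.646.
Two-sided p-value ≈ 2·Φ(−0.646) = 0.5183; since p > α = 0.05, fail to reject H₀.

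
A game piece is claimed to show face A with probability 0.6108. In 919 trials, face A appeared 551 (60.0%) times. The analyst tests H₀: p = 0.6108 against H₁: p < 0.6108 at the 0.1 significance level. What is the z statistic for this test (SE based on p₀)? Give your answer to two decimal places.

z = -0.70

p̂ = 551/919 ≈ 0.5996.
Standard error under H₀: √(0.6108×0.3892/919) = 0.0161.
z = (0.5996 − 0.6108)/0.0161 = -0.0112/0.0161 = -0.70.
p-value = P(Z < -0.699) ≈ 0.2424, so at α = 0.1 we fail to reject H₀.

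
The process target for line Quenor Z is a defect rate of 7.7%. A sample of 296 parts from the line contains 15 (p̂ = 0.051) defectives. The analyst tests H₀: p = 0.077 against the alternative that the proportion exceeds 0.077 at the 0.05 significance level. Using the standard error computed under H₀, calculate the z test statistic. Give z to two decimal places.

p̂ = 15/296 = 0.0507.
Standard error under H₀: √(0.077×0.923/296) = 0.0155.
z = (0.0507 − 0.077)/0.0155 = -0.0263/0.0155 = -1.70.
p-value = P(Z > -1.699) ≈ 0.9553; since p > α = 0.05, fail to reject H₀.

z = -1.70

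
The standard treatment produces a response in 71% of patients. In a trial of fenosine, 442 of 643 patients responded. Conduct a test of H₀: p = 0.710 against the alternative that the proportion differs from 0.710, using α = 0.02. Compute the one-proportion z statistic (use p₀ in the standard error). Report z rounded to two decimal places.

p̂ = 442/643 = 0.6874.
Standard error under H₀: √(0.71×0.29/643) = 0.0179.
z = (0.6874 − 0.71)/0.0179 = -0.0226/0.0179 = -1.26.
p-value = 2·P(Z > 1.263) ≈ 0.2067; since p > α = 0.02, fail to reject H₀.

z = -1.26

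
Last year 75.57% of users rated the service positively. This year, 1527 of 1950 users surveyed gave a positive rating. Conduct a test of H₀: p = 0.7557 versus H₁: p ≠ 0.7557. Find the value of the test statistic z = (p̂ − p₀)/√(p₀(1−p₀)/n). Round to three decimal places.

z = 2.814

p̂ = 1527/1950 ≈ 0.78308.
SE = √(p₀(1−p₀)/n) = √(0.18462/1950) = 0.00973.
z = (0.78308 − 0.7557)/0.00973 = 0.02738/0.00973 = 2.814.
p-value = 2·P(Z > 2.814) ≈ 0.0049.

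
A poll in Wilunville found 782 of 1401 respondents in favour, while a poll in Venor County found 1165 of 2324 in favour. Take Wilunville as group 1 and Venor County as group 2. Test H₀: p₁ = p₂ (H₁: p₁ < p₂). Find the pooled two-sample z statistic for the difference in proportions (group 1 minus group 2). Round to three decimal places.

z = 3.367

p̂₁ = 782/1401 ≈ 0.558173, p̂₂ = 1165/2324 ≈ 0.501291.
Pooled p̂ = (782+1165)/(1401+2324) = 1947/3725 = 0.522685.
SE = √(0.249485 × 0.00114407) = 0.016895.
z = (0.558173 − 0.501291)/0.016895 = 0.056882/0.016895 = 3.367.
p-value = P(Z < 3.367) ≈ 0.9996.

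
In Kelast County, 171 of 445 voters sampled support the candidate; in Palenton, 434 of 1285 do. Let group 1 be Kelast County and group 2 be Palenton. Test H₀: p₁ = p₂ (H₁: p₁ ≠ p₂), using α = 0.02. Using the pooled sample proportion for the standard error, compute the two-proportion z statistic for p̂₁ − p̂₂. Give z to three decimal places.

z = 1.774

p̂₁ = 171/445 ≈ 0.38427, p̂₂ = 434/1285 ≈ 0.33774.
Pooled p̂ = (171+434)/(445+1285) = 605/1730 = 0.34971.
SE = √(0.227413 × 0.0030254) = 0.02623.
z = (0.38427 − 0.33774)/0.02623 = 0.04653/0.02623 = 1.774.
p-value = 2·P(Z > 1.774) ≈ 0.0761. With α = 0.02, fail to reject H₀.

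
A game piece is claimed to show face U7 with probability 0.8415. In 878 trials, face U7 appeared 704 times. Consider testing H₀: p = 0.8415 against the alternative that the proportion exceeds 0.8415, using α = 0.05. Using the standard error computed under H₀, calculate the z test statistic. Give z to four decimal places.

p̂ = 704/878 ≈ 0.8018223.
Under H₀, SE = √(0.8415·0.1585/878) = √(0.000151911) = 0.0123252.
z = (0.8018223 − 0.8415)/0.0123252 = -0.0396777/0.0123252 = -3.2192.
p-value = P(Z > -3.219) ≈ 0.9994. With α = 0.05, fail to reject H₀.

z = -3.2192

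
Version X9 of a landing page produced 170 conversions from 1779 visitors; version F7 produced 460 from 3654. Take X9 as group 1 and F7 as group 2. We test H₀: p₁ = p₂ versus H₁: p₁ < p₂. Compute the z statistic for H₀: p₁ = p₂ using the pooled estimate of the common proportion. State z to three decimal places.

p̂₁ = 170/1779 ≈ 0.095559, p̂₂ = 460/3654 ≈ 0.125889.
Pooled p̂ = (170+460)/(1779+3654) = 630/5433 = 0.115958.
SE = √(p̂(1−p̂)(1/n₁+1/n₂)) = √(0.115958·0.884042·0.000835786) = √(8.56779e-05) = 0.009256.
z = (0.095559 − 0.125889)/0.009256 = -0.030330/0.009256 = -3.277.
p-value = P(Z < -3.277) ≈ 0.0005.

z = -3.277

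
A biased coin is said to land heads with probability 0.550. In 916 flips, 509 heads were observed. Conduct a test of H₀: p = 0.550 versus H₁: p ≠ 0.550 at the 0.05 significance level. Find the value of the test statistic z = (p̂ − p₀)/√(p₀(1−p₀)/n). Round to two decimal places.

p̂ = 509/916 ≈ 0.5557.
Standard error under H₀: √(0.55×0.45/916) = 0.0164.
z = (0.5557 − 0.55)/0.0164 = 0.0057/0.0164 = 0.35.
Two-sided p-value ≈ 2·Φ(−0.345) = 0.7298; since p > α = 0.05, fail to reject H₀.

z = 0.35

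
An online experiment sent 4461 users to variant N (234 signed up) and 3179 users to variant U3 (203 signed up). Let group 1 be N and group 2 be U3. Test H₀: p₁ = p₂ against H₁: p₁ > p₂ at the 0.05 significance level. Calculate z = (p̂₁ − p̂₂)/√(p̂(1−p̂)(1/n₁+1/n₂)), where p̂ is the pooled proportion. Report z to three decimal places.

z = -2.115

p̂₁ = 234/4461 = 0.052455, p̂₂ = 203/3179 = 0.063857.
Pooled p̂ = (234+203)/(4461+3179) = 437/7640 = 0.057199.
SE = √(p̂(1−p̂)(1/n₁+1/n₂)) = √(0.057199·0.942801·0.000538729) = √(2.90522e-05) = 0.005390.
z = (0.052455 − 0.063857)/0.005390 = -0.011402/0.005390 = -2.115.
p-value = P(Z > -2.115) ≈ 0.9828. With α = 0.05, fail to reject H₀.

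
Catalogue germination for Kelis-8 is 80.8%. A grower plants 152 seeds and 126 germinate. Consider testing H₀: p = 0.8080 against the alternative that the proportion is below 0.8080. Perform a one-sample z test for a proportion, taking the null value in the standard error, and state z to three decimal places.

z = 0.656

p̂ = 126/152 ≈ 0.82895.
SE = √(p₀(1−p₀)/n) = √(0.15514/152) = 0.03195.
z = (0.82895 − 0.808)/0.03195 = 0.02095/0.03195 = 0.656.
p-value = P(Z < 0.656) ≈ 0.7440.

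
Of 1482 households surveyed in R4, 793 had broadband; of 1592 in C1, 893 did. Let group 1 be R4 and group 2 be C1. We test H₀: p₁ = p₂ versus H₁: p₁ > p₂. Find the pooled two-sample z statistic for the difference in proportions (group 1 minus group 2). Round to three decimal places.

z = -1.439

p̂₁ = 793/1482 ≈ 0.53509, p̂₂ = 893/1592 ≈ 0.56093.
Pooled p̂ = (793+893)/(1482+1592) = 1686/3074 = 0.54847.
SE = √(p̂(1−p̂)(1/n₁+1/n₂)) = √(0.54847·0.45153·0.0013029) = √(0.000322665) = 0.01796.
z = (0.53509 − 0.56093)/0.01796 = -0.02584/0.01796 = -1.439.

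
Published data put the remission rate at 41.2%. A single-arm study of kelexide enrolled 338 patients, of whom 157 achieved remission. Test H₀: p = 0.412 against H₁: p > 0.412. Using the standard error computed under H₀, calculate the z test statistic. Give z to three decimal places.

p̂ = 157/338 = 0.46450.
Under H₀, SE = √(0.412·0.588/338) = √(0.000716734) = 0.02677.
z = (0.46450 − 0.412)/0.02677 = 0.05250/0.02677 = 1.961.
p-value = P(Z > 1.961) ≈ 0.0249.

z = 1.961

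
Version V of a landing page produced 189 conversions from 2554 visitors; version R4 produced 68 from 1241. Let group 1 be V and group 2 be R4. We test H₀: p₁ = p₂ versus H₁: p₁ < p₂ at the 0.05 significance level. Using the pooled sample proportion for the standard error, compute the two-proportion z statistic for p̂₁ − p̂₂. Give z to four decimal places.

p̂₁ = 189/2554 ≈ 0.0740016, p̂₂ = 68/1241 ≈ 0.0547945.
Pooled p̂ = (189+68)/(2554+1241) = 257/3795 = 0.0677207.
SE = √(0.0631346 × 0.00119734) = 0.0086945.
z = (0.0740016 − 0.0547945)/0.0086945 = 0.0192071/0.0086945 = 2.2091.
p-value = P(Z < 2.209) ≈ 0.9864. With α = 0.05, fail to reject H₀.

z = 2.2091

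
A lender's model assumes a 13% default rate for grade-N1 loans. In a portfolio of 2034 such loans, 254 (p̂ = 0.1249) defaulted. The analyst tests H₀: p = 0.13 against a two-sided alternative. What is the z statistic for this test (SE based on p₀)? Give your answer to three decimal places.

z = -0.687

p̂ = 254/2034 ≈ 0.124877.
SE = √(p₀(1−p₀)/n) = √(0.1131/2034) = 0.007457.
z = (0.124877 − 0.13)/0.007457 = -0.005123/0.007457 = -0.687.
p-value = 2·P(Z > 0.687) ≈ 0.4921.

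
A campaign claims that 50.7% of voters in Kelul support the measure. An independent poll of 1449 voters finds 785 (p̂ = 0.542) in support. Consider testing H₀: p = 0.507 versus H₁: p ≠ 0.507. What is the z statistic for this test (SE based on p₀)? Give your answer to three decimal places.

z = 2.646

p̂ = 785/1449 = 0.541753.
Under H₀, SE = √(0.507·0.493/1449) = √(0.000172499) = 0.013134.
z = (0.541753 − 0.507)/0.013134 = 0.034753/0.013134 = 2.646.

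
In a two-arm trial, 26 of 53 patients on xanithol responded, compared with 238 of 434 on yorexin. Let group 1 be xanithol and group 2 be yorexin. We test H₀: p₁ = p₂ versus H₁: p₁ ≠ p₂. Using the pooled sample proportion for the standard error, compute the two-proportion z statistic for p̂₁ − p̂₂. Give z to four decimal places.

p̂₁ = 26/53 ≈ 0.490566, p̂₂ = 238/434 ≈ 0.548387.
Pooled p̂ = (26+238)/(53+434) = 264/487 = 0.542094.
SE = √(p̂(1−p̂)(1/n₁+1/n₂)) = √(0.542094·0.457906·0.0211721) = √(0.0052555) = 0.072495.
z = (0.490566 − 0.548387)/0.072495 = -0.057821/0.072495 = -0.7976.

z = -0.7976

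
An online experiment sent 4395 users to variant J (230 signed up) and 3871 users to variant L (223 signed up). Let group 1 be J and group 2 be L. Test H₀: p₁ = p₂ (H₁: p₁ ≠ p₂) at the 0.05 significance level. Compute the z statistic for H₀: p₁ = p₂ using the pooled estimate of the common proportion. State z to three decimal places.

p̂₁ = 230/4395 ≈ 0.05233, p̂₂ = 223/3871 ≈ 0.05761.
Pooled p̂ = (230+223)/(4395+3871) = 453/8266 = 0.05480.
SE = √(p̂(1−p̂)(1/n₁+1/n₂)) = √(0.05480·0.94520·0.000485862) = √(2.51674e-05) = 0.00502.
z = (0.05233 − 0.05761)/0.00502 = -0.00528/0.00502 = -1.052.
Two-sided p-value ≈ 2·Φ(−1.052) = 0.2930. With α = 0.05, fail to reject H₀.

z = -1.052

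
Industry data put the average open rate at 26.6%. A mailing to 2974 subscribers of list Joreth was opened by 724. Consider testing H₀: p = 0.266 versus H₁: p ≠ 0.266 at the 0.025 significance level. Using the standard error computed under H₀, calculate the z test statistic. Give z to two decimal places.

p̂ = 724/2974 ≈ 0.243443.
Standard error under H₀: √(0.266×0.734/2974) = 0.008102.
z = (0.243443 − 0.266)/0.008102 = -0.022557/0.008102 = -2.78.
Two-sided p-value ≈ 2·Φ(−2.784) = 0.0054. With α = 0.025, reject H₀.

z = -2.78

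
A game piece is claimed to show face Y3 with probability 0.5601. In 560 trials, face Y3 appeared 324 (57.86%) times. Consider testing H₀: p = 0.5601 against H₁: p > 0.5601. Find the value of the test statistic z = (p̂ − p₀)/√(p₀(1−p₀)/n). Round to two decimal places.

p̂ = 324/560 ≈ 0.5786.
Under H₀, SE = √(0.5601·0.4399/560) = √(0.000439979) = 0.0210.
z = (0.5786 − 0.5601)/0.0210 = 0.0185/0.0210 = 0.88.
p-value = P(Z > 0.881) ≈ 0.1893.

z = 0.88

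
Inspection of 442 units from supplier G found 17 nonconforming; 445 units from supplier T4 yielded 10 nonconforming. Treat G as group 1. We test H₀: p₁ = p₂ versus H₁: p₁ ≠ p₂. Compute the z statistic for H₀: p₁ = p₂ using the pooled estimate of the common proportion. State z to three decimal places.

z = 1.386

p̂₁ = 17/442 ≈ 0.03846, p̂₂ = 10/445 ≈ 0.02247.
Pooled p̂ = (17+10)/(442+445) = 27/887 = 0.03044.
SE = √(0.0295131 × 0.00450963) = 0.01154.
z = (0.03846 − 0.02247)/0.01154 = 0.01599/0.01154 = 1.386.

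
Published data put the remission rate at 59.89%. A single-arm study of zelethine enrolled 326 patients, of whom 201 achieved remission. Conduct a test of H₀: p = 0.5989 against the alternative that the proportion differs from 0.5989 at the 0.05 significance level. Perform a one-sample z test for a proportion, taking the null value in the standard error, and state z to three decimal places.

z = 0.651

p̂ = 201/326 = 0.616564.
Standard error under H₀: √(0.5989×0.4011/326) = 0.027145.
z = (0.616564 − 0.5989)/0.027145 = 0.017664/0.027145 = 0.651.
Two-sided p-value ≈ 2·Φ(−0.651) = 0.5152. With α = 0.05, fail to reject H₀.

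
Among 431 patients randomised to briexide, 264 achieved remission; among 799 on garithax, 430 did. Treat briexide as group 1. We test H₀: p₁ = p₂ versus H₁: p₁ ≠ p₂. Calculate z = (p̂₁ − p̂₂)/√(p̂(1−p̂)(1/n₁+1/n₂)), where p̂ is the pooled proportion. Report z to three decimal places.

p̂₁ = 264/431 ≈ 0.612529, p̂₂ = 430/799 ≈ 0.538173.
Pooled p̂ = (264+430)/(431+799) = 694/1230 = 0.564228.
SE = √(0.245875 × 0.00357175) = 0.029634.
z = (0.612529 − 0.538173)/0.029634 = 0.074356/0.029634 = 2.509.
p-value = 2·P(Z > 2.509) ≈ 0.0121.

z = 2.509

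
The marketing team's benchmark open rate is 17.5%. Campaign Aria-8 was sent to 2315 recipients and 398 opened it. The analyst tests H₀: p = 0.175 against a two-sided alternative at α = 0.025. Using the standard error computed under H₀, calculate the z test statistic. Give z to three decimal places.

z = -0.390

p̂ = 398/2315 = 0.17192.
Standard error under H₀: √(0.175×0.825/2315) = 0.00790.
z = (0.17192 − 0.175)/0.00790 = -0.00308/0.00790 = -0.390.
Two-sided p-value ≈ 2·Φ(−0.390) = 0.6967, so at α = 0.025 we fail to reject H₀.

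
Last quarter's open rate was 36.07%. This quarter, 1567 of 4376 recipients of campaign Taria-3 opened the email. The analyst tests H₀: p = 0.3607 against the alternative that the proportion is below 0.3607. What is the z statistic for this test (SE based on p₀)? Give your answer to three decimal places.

z = -0.360

p̂ = 1567/4376 ≈ 0.35809.
Under H₀, SE = √(0.3607·0.6393/4376) = √(5.26955e-05) = 0.00726.
z = (0.35809 − 0.3607)/0.00726 = -0.00261/0.00726 = -0.360.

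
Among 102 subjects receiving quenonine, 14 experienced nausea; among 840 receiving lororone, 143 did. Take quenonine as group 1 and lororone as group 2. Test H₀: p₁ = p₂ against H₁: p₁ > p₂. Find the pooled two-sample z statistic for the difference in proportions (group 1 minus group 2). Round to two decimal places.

p̂₁ = 14/102 ≈ 0.1373, p̂₂ = 143/840 ≈ 0.1702.
Pooled p̂ = (14+143)/(102+840) = 157/942 = 0.1667.
SE = √(p̂(1−p̂)(1/n₁+1/n₂)) = √(0.1667·0.8333·0.0109944) = √(0.001527) = 0.0391.
z = (0.1373 − 0.1702)/0.0391 = -0.0329/0.0391 = -0.84.
p-value = P(Z > -0.844) ≈ 0.8007.

z = -0.84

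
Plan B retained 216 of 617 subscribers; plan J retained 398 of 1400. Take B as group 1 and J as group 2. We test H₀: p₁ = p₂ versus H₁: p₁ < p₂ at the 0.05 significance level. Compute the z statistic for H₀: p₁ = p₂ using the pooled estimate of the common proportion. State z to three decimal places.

z = 2.959

p̂₁ = 216/617 = 0.350081, p̂₂ = 398/1400 = 0.284286.
Pooled p̂ = (216+398)/(617+1400) = 614/2017 = 0.304412.
SE = √(0.211746 × 0.00233503) = 0.022236.
z = (0.350081 − 0.284286)/0.022236 = 0.065795/0.022236 = 2.959.
p-value = P(Z < 2.959) ≈ 0.9985. With α = 0.05, fail to reject H₀.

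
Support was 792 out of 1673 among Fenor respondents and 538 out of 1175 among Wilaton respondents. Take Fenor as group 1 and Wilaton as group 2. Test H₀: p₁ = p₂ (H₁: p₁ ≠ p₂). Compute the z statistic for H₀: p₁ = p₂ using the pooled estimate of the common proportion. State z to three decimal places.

p̂₁ = 792/1673 ≈ 0.47340, p̂₂ = 538/1175 ≈ 0.45787.
Pooled p̂ = (792+538)/(1673+1175) = 1330/2848 = 0.46699.
SE = √(p̂(1−p̂)(1/n₁+1/n₂)) = √(0.46699·0.53301·0.00144879) = √(0.00036062) = 0.01899.
z = (0.47340 − 0.45787)/0.01899 = 0.01553/0.01899 = 0.818.

z = 0.818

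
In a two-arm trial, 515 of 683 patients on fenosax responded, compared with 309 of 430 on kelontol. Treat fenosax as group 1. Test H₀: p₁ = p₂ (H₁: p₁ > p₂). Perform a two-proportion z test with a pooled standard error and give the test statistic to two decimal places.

z = 1.31

p̂₁ = 515/683 = 0.7540, p̂₂ = 309/430 = 0.7186.
Pooled p̂ = (515+309)/(683+430) = 824/1113 = 0.7403.
SE = √(0.192236 × 0.00378971) = 0.0270.
z = (0.7540 − 0.7186)/0.0270 = 0.0354/0.0270 = 1.31.
p-value = P(Z > 1.312) ≈ 0.0947.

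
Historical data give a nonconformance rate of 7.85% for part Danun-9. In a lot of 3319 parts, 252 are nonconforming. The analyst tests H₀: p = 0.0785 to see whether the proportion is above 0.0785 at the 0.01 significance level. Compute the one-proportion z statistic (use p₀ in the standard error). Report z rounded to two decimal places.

p̂ = 252/3319 ≈ 0.0759.
Standard error under H₀: √(0.0785×0.9215/3319) = 0.0047.
z = (0.0759 − 0.0785)/0.0047 = -0.0026/0.0047 = -0.55.
p-value = P(Z > -0.551) ≈ 0.7093, so at α = 0.01 we fail to reject H₀.

z = -0.55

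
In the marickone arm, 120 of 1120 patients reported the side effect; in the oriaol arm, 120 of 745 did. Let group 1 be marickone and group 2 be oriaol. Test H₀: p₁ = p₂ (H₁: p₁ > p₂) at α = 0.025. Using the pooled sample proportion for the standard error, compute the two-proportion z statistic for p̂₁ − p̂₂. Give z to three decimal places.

p̂₁ = 120/1120 ≈ 0.10714, p̂₂ = 120/745 ≈ 0.16107.
Pooled p̂ = (120+120)/(1120+745) = 240/1865 = 0.12869.
SE = √(p̂(1−p̂)(1/n₁+1/n₂)) = √(0.12869·0.87131·0.00223514) = √(0.000250618) = 0.01583.
z = (0.10714 − 0.16107)/0.01583 = -0.05393/0.01583 = -3.407.
p-value = P(Z > -3.407) ≈ 0.9997; since p > α = 0.025, fail to reject H₀.

z = -3.407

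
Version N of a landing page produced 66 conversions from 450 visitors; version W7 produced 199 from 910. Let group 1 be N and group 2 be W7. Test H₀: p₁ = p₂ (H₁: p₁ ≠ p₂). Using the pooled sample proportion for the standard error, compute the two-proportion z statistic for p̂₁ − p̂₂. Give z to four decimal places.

z = -3.1549

p̂₁ = 66/450 ≈ 0.146667, p̂₂ = 199/910 ≈ 0.218681.
Pooled p̂ = (66+199)/(450+910) = 265/1360 = 0.194853.
SE = √(0.156885 × 0.00332112) = 0.022826.
z = (0.146667 − 0.218681)/0.022826 = -0.072014/0.022826 = -3.1549.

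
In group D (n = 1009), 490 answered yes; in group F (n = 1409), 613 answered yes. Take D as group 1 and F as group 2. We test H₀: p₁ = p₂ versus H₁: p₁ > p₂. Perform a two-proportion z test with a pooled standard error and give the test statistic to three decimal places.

p̂₁ = 490/1009 = 0.48563, p̂₂ = 613/1409 = 0.43506.
Pooled p̂ = (490+613)/(1009+1409) = 1103/2418 = 0.45616.
SE = √(p̂(1−p̂)(1/n₁+1/n₂)) = √(0.45616·0.54384·0.0017008) = √(0.000421932) = 0.02054.
z = (0.48563 − 0.43506)/0.02054 = 0.05057/0.02054 = 2.462.

z = 2.462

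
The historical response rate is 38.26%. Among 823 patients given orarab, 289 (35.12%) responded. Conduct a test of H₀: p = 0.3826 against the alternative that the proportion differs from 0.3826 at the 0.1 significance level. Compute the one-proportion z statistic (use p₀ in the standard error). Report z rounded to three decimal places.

z = -1.856

p̂ = 289/823 = 0.351154.
SE = √(p₀(1−p₀)/n) = √(0.23622/823) = 0.016942.
z = (0.351154 − 0.3826)/0.016942 = -0.031446/0.016942 = -1.856.
Two-sided p-value ≈ 2·Φ(−1.856) = 0.0634; since p < α = 0.1, reject H₀.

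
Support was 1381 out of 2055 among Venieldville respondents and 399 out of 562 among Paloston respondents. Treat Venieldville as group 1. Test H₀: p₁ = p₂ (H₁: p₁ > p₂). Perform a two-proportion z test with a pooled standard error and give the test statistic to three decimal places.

z = -1.709

p̂₁ = 1381/2055 ≈ 0.67202, p̂₂ = 399/562 ≈ 0.70996.
Pooled p̂ = (1381+399)/(2055+562) = 1780/2617 = 0.68017.
SE = √(p̂(1−p̂)(1/n₁+1/n₂)) = √(0.68017·0.31983·0.00226598) = √(0.000492939) = 0.02220.
z = (0.67202 − 0.70996)/0.02220 = -0.03794/0.02220 = -1.709.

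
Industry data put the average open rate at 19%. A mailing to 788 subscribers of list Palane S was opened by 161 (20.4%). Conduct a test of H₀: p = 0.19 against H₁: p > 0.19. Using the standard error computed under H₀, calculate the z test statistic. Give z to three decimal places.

p̂ = 161/788 ≈ 0.20431.
SE = √(p₀(1−p₀)/n) = √(0.1539/788) = 0.01398.
z = (0.20431 − 0.19)/0.01398 = 0.01431/0.01398 = 1.024.
p-value = P(Z > 1.024) ≈ 0.1528.

z = 1.024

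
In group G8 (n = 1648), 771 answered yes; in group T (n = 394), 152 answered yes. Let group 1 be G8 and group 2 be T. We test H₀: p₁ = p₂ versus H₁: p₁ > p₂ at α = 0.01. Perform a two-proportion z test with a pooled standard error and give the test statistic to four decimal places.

p̂₁ = 771/1648 = 0.467840, p̂₂ = 152/394 = 0.385787.
Pooled p̂ = (771+152)/(1648+394) = 923/2042 = 0.452008.
SE = √(0.247697 × 0.00314487) = 0.027910.
z = (0.467840 − 0.385787)/0.027910 = 0.082053/0.027910 = 2.9399.
p-value = P(Z > 2.940) ≈ 0.0016, so at α = 0.01 we reject H₀.

z = 2.9399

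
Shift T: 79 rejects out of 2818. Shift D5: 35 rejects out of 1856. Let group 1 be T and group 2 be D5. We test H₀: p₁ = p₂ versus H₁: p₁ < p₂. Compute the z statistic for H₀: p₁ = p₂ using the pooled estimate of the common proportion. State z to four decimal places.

z = 1.9899

p̂₁ = 79/2818 = 0.0280341, p̂₂ = 35/1856 = 0.0188578.
Pooled p̂ = (79+35)/(2818+1856) = 114/4674 = 0.0243902.
SE = √(p̂(1−p̂)(1/n₁+1/n₂)) = √(0.0243902·0.9756098·0.000893655) = √(2.12648e-05) = 0.0046114.
z = (0.0280341 − 0.0188578)/0.0046114 = 0.0091763/0.0046114 = 1.9899.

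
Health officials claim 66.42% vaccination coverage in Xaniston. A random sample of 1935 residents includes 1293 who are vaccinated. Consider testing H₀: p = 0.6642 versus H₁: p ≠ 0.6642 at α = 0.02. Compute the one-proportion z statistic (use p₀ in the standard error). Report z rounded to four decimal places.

p̂ = 1293/1935 = 0.668217.
Under H₀, SE = √(0.6642·0.3358/1935) = √(0.000115265) = 0.010736.
z = (0.668217 − 0.6642)/0.010736 = 0.004017/0.010736 = 0.3742.
p-value = 2·P(Z > 0.374) ≈ 0.7083. With α = 0.02, fail to reject H₀.

z = 0.3742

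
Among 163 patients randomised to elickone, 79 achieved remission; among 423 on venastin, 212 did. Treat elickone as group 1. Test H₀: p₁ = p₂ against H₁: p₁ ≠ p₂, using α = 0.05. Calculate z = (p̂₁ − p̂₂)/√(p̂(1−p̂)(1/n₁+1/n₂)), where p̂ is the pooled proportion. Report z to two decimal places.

z = -0.36

p̂₁ = 79/163 = 0.4847, p̂₂ = 212/423 = 0.5012.
Pooled p̂ = (79+212)/(163+423) = 291/586 = 0.4966.
SE = √(0.249988 × 0.00849904) = 0.0461.
z = (0.4847 − 0.5012)/0.0461 = -0.0165/0.0461 = -0.36.
Two-sided p-value ≈ 2·Φ(−0.358) = 0.7201. With α = 0.05, fail to reject H₀.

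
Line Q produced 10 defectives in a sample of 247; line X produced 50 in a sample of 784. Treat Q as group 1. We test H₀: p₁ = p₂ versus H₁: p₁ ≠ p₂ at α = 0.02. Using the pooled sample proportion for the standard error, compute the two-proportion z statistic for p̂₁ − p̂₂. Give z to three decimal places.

z = -1.363

p̂₁ = 10/247 ≈ 0.040486, p̂₂ = 50/784 ≈ 0.063776.
Pooled p̂ = (10+50)/(247+784) = 60/1031 = 0.058196.
SE = √(p̂(1−p̂)(1/n₁+1/n₂)) = √(0.058196·0.941804·0.00532409) = √(0.000291809) = 0.017082.
z = (0.040486 − 0.063776)/0.017082 = -0.023290/0.017082 = -1.363.
Two-sided p-value ≈ 2·Φ(−1.363) = 0.1728, so at α = 0.02 we fail to reject H₀.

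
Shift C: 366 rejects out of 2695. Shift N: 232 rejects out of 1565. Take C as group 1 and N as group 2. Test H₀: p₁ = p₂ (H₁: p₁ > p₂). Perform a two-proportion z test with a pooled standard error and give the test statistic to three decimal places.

z = -1.126

p̂₁ = 366/2695 = 0.13581, p̂₂ = 232/1565 = 0.14824.
Pooled p̂ = (366+232)/(2695+1565) = 598/4260 = 0.14038.
SE = √(0.12067 × 0.00101004) = 0.01104.
z = (0.13581 − 0.14824)/0.01104 = -0.01243/0.01104 = -1.126.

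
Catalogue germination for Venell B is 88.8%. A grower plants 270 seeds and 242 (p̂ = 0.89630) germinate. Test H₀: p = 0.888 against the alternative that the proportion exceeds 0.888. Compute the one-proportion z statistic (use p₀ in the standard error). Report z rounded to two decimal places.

z = 0.43

p̂ = 242/270 = 0.8963.
SE = √(p₀(1−p₀)/n) = √(0.099456/270) = 0.0192.
z = (0.8963 − 0.888)/0.0192 = 0.0083/0.0192 = 0.43.
p-value = P(Z > 0.432) ≈ 0.3328.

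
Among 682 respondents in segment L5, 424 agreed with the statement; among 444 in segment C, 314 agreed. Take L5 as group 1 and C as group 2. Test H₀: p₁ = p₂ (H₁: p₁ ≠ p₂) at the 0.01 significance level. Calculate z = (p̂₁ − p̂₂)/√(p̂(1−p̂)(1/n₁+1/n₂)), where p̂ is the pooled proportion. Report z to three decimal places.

p̂₁ = 424/682 ≈ 0.62170, p̂₂ = 314/444 ≈ 0.70721.
Pooled p̂ = (424+314)/(682+444) = 738/1126 = 0.65542.
SE = √(p̂(1−p̂)(1/n₁+1/n₂)) = √(0.65542·0.34458·0.00371853) = √(0.000839813) = 0.02898.
z = (0.62170 − 0.70721)/0.02898 = -0.08551/0.02898 = -2.951.
Two-sided p-value ≈ 2·Φ(−2.951) = 0.0032. With α = 0.01, reject H₀.

z = -2.951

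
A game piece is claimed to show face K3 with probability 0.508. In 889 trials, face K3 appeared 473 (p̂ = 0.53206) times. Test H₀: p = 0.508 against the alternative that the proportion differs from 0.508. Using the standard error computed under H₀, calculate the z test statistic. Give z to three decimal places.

z = 1.435

p̂ = 473/889 ≈ 0.53206.
Standard error under H₀: √(0.508×0.492/889) = 0.01677.
z = (0.53206 − 0.508)/0.01677 = 0.02406/0.01677 = 1.435.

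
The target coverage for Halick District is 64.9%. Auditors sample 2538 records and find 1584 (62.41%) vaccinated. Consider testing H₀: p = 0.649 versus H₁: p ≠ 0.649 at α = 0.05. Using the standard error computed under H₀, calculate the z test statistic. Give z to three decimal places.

p̂ = 1584/2538 = 0.624113.
SE = √(p₀(1−p₀)/n) = √(0.2278/2538) = 0.009474.
z = (0.624113 − 0.649)/0.009474 = -0.024887/0.009474 = -2.627.
p-value = 2·P(Z > 2.627) ≈ 0.0086, so at α = 0.05 we reject H₀.

z = -2.627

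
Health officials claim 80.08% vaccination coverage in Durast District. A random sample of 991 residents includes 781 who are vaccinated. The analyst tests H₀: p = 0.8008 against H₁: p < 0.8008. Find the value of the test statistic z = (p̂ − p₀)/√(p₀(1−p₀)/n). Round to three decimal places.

p̂ = 781/991 ≈ 0.78809.
Standard error under H₀: √(0.8008×0.1992/991) = 0.01269.
z = (0.78809 − 0.8008)/0.01269 = -0.01271/0.01269 = -1.002.
p-value = P(Z < -1.002) ≈ 0.1583.

z = -1.002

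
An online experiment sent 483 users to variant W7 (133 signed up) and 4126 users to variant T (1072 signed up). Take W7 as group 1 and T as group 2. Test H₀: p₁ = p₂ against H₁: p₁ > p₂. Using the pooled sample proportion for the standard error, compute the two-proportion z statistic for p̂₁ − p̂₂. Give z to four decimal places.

z = 0.7357

p̂₁ = 133/483 = 0.275362, p̂₂ = 1072/4126 = 0.259816.
Pooled p̂ = (133+1072)/(483+4126) = 1205/4609 = 0.261445.
SE = √(p̂(1−p̂)(1/n₁+1/n₂)) = √(0.261445·0.738555·0.00231276) = √(0.000446574) = 0.021132.
z = (0.275362 − 0.259816)/0.021132 = 0.015546/0.021132 = 0.7357.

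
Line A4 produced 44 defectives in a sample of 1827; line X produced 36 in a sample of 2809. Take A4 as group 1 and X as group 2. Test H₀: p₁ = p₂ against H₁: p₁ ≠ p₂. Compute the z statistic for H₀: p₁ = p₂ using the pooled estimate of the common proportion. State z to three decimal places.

z = 2.879

p̂₁ = 44/1827 = 0.024083, p̂₂ = 36/2809 = 0.012816.
Pooled p̂ = (44+36)/(1827+2809) = 80/4636 = 0.017256.
SE = √(0.0169585 × 0.000903344) = 0.003914.
z = (0.024083 − 0.012816)/0.003914 = 0.011267/0.003914 = 2.879.
Two-sided p-value ≈ 2·Φ(−2.879) = 0.0040.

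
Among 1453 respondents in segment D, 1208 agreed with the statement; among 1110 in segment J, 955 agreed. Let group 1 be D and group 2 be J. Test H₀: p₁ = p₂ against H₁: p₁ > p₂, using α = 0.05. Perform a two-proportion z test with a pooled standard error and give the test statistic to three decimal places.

p̂₁ = 1208/1453 ≈ 0.83138, p̂₂ = 955/1110 ≈ 0.86036.
Pooled p̂ = (1208+955)/(1453+1110) = 2163/2563 = 0.84393.
SE = √(0.13171 × 0.00158913) = 0.01447.
z = (0.83138 − 0.86036)/0.01447 = -0.02898/0.01447 = -2.003.
p-value = P(Z > -2.003) ≈ 0.9774. With α = 0.05, fail to reject H₀.

z = -2.003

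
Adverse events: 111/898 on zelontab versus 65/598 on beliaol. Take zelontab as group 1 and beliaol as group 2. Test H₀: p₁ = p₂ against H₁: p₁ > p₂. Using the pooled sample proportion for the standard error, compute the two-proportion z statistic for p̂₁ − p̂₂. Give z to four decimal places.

p̂₁ = 111/898 ≈ 0.123608, p̂₂ = 65/598 ≈ 0.108696.
Pooled p̂ = (111+65)/(898+598) = 176/1496 = 0.117647.
SE = √(0.103806 × 0.00278583) = 0.017005.
z = (0.123608 − 0.108696)/0.017005 = 0.014912/0.017005 = 0.8769.
p-value = P(Z > 0.877) ≈ 0.1903.

z = 0.8769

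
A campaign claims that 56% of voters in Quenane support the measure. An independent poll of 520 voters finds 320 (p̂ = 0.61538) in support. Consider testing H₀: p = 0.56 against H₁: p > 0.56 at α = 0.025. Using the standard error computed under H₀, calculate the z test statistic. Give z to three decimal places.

p̂ = 320/520 = 0.61538.
Under H₀, SE = √(0.56·0.44/520) = √(0.000473846) = 0.02177.
z = (0.61538 − 0.56)/0.02177 = 0.05538/0.02177 = 2.544.
p-value = P(Z > 2.544) ≈ 0.0055. With α = 0.025, reject H₀.

z = 2.544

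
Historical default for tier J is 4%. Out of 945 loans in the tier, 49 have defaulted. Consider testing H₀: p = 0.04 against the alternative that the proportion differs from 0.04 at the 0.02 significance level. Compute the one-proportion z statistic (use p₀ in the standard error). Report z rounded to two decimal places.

p̂ = 49/945 = 0.0519.
Under H₀, SE = √(0.04·0.96/945) = √(4.06349e-05) = 0.0064.
z = (0.0519 − 0.04)/0.0064 = 0.0119/0.0064 = 1.86.
Two-sided p-value ≈ 2·Φ(−1.859) = 0.0630. With α = 0.02, fail to reject H₀.

z = 1.86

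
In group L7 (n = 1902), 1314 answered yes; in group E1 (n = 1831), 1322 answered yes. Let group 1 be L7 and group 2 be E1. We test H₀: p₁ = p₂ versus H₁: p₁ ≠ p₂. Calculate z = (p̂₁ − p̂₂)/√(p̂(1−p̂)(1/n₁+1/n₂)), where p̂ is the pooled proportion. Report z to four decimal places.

p̂₁ = 1314/1902 ≈ 0.690852, p̂₂ = 1322/1831 ≈ 0.722010.
Pooled p̂ = (1314+1322)/(1902+1831) = 2636/3733 = 0.706134.
SE = √(p̂(1−p̂)(1/n₁+1/n₂)) = √(0.706134·0.293866·0.00107191) = √(0.000222431) = 0.014914.
z = (0.690852 − 0.722010)/0.014914 = -0.031158/0.014914 = -2.0892.

z = -2.0892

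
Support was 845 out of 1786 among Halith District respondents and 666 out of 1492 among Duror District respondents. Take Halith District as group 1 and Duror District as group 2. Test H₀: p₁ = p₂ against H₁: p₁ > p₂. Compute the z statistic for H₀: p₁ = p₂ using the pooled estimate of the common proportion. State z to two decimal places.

z = 1.53

p̂₁ = 845/1786 = 0.4731, p̂₂ = 666/1492 = 0.4464.
Pooled p̂ = (845+666)/(1786+1492) = 1511/3278 = 0.4610.
SE = √(0.248475 × 0.00123015) = 0.0175.
z = (0.4731 − 0.4464)/0.0175 = 0.0267/0.0175 = 1.53.
p-value = P(Z > 1.530) ≈ 0.0630.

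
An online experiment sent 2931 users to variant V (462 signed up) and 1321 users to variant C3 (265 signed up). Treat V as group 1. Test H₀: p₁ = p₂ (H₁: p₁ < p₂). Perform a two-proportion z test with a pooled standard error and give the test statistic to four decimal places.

p̂₁ = 462/2931 ≈ 0.1576254, p̂₂ = 265/1321 ≈ 0.2006056.
Pooled p̂ = (462+265)/(2931+1321) = 727/4252 = 0.1709784.
SE = √(p̂(1−p̂)(1/n₁+1/n₂)) = √(0.1709784·0.8290216·0.00109818) = √(0.000155662) = 0.0124764.
z = (0.1576254 − 0.2006056)/0.0124764 = -0.0429802/0.0124764 = -3.4449.
p-value = P(Z < -3.445) ≈ 0.0003.

z = -3.4449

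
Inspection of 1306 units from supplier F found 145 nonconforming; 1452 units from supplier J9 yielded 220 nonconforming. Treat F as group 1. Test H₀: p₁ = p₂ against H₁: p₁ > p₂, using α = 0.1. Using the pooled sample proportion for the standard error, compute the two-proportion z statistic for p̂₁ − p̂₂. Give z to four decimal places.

p̂₁ = 145/1306 ≈ 0.111026, p̂₂ = 220/1452 ≈ 0.151515.
Pooled p̂ = (145+220)/(1306+1452) = 365/2758 = 0.132342.
SE = √(0.114828 × 0.0014544) = 0.012923.
z = (0.111026 − 0.151515)/0.012923 = -0.040489/0.012923 = -3.1331.
p-value = P(Z > -3.133) ≈ 0.9991. With α = 0.1, fail to reject H₀.

z = -3.1331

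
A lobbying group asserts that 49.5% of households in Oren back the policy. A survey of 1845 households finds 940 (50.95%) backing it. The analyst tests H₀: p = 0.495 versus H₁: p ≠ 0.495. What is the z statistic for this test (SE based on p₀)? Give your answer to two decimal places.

p̂ = 940/1845 = 0.50949.
SE = √(p₀(1−p₀)/n) = √(0.24998/1845) = 0.01164.
z = (0.50949 − 0.495)/0.01164 = 0.01449/0.01164 = 1.24.
Two-sided p-value ≈ 2·Φ(−1.244) = 0.2133.

z = 1.24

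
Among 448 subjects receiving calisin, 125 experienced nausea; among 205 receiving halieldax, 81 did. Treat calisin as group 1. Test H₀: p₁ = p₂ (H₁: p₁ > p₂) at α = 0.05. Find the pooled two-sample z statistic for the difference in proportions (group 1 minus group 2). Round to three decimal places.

p̂₁ = 125/448 ≈ 0.27902, p̂₂ = 81/205 ≈ 0.39512.
Pooled p̂ = (125+81)/(448+205) = 206/653 = 0.31547.
SE = √(0.215948 × 0.00711019) = 0.03918.
z = (0.27902 − 0.39512)/0.03918 = -0.11610/0.03918 = -2.963.
p-value = P(Z > -2.963) ≈ 0.9985. With α = 0.05, fail to reject H₀.

z = -2.963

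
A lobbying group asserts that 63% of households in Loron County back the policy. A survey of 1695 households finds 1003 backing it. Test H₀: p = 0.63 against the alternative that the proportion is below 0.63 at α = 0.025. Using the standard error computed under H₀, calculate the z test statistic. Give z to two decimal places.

p̂ = 1003/1695 ≈ 0.59174.
Under H₀, SE = √(0.63·0.37/1695) = √(0.000137522) = 0.01173.
z = (0.59174 − 0.63)/0.01173 = -0.03826/0.01173 = -3.26.
p-value = P(Z < -3.263) ≈ 0.0006. With α = 0.025, reject H₀.

z = -3.26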